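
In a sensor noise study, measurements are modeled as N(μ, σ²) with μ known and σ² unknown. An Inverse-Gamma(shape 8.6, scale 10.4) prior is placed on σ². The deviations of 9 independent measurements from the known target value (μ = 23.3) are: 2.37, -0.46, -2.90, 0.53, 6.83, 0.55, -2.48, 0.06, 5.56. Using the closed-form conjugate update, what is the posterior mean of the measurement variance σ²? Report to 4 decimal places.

4.9313

With known mean μ and an Inverse-Gamma(α, β) prior on σ², the Normal likelihood is conjugate: posterior is Inv-Gamma(α + n/2, β + Σ(xᵢ−μ)²/2).
Σ(xᵢ−μ)² = (2.37)² + (-0.46)² + (-2.90)² + (0.53)² + (6.83)² + (0.55)² + (-2.48)² + (0.06)² + (5.56)² = 98.5384.
Posterior: Inv-Gamma(8.6 + 9/2, 10.4 + 98.5384/2) = Inv-Gamma(13.10, 59.66920).
E[σ²|data] = β/(α−1) = 59.66920/12.10 = 4.9313.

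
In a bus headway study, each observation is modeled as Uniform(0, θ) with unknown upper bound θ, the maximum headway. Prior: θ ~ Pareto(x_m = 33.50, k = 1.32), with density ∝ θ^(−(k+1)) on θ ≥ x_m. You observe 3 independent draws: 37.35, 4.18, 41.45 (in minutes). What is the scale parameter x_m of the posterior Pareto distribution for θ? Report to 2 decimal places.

A Pareto(scale x_m, shape k) prior on the upper bound θ of Uniform(0, θ) is conjugate: posterior is Pareto(max(x_m, max xᵢ), k + n).
Sample maximum = 41.45; prior scale x_m = 33.50 → posterior scale = max = 41.45.
Posterior shape = 1.32 + 3 = 4.32.
Posterior scale x_m = 41.45.

41.45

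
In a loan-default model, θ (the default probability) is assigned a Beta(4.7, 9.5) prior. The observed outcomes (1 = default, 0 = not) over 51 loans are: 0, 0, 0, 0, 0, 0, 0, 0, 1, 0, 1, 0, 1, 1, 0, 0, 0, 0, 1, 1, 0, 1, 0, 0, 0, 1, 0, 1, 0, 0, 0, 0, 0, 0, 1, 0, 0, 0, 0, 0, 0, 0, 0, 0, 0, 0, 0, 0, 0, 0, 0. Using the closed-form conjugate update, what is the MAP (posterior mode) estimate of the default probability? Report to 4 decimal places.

0.2168

The Beta prior is conjugate to a Binomial/Bernoulli likelihood; the update adds successes to α and failures to β.
Posterior: Beta(α+k, β+n−k) = Beta(4.7+10, 9.5+41) = Beta(14.7, 50.5).
Mode of Beta(a,b) for a,b>1 is (a−1)/(a+b−2) = 13.7/63.2 = 0.2168.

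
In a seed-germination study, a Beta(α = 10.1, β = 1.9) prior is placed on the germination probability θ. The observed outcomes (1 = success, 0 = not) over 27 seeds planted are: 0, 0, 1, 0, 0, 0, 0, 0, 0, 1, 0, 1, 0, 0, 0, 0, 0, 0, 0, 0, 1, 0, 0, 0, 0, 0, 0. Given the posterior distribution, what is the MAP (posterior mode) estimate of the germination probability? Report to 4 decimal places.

The Beta prior is conjugate to a Binomial/Bernoulli likelihood; the update adds successes to α and failures to β.
Posterior: Beta(α+k, β+n−k) = Beta(10.1+4, 1.9+23) = Beta(14.1, 24.9).
Mode of Beta(a,b) for a,b>1 is (a−1)/(a+b−2) = 13.1/37.0 = 0.3541.

0.3541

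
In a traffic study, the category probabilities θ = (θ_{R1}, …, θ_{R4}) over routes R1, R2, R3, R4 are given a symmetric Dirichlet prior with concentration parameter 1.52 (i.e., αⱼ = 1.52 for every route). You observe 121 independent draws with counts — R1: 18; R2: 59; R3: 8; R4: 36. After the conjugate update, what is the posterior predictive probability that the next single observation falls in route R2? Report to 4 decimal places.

The Dirichlet prior is conjugate to the Multinomial likelihood: each posterior αⱼ = prior αⱼ + observed count nⱼ.
Posterior concentration: (19.52, 60.52, 9.52, 37.52), total = 127.08.
P(next = R2 | data) = α_{R2}/Σα = 0.4762.

0.4762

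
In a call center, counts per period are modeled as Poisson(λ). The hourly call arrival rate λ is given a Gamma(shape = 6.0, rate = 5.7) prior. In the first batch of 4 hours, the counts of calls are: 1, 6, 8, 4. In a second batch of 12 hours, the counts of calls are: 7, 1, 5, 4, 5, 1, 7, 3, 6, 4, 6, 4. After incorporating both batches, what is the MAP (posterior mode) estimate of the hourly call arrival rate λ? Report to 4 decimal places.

With a Gamma(shape α, rate β) prior, the Poisson likelihood is conjugate: the posterior is Gamma(α + ΣXᵢ, β + n).
Batch 1: sum of counts S = 19 over n = 4 hours.
After batch 1: Gamma(α+S, β+n) = Gamma(6.0+19, 5.7+4) = Gamma(25.0, 9.7).
Batch 2: sum of counts S = 53 over n = 12 hours.
After batch 2: Gamma(α+S, β+n) = Gamma(25.0+53, 9.7+12) = Gamma(78.0, 21.7).
Mode of Gamma(α,β) for α≥1 is (α−1)/β = 77.0/21.7 = 3.5484.

3.5484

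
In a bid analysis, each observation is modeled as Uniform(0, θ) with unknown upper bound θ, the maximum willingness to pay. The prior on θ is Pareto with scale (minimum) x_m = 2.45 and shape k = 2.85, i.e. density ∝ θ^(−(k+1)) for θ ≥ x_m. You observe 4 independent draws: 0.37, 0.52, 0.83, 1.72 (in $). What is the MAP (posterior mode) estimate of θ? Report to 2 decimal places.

2.45

A Pareto(scale x_m, shape k) prior on the upper bound θ of Uniform(0, θ) is conjugate: posterior is Pareto(max(x_m, max xᵢ), k + n).
Sample maximum = 1.72; prior scale x_m = 2.45 → posterior scale = max = 2.45.
Posterior shape = 2.85 + 4 = 6.85.
The Pareto density is decreasing on [x_m, ∞), so the mode is x_m = 2.45.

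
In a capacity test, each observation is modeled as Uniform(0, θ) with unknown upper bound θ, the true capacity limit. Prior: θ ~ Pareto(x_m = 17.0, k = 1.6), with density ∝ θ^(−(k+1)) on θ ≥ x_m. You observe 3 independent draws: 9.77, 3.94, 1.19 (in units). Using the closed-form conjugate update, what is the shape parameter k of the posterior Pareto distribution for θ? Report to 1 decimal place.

A Pareto(scale x_m, shape k) prior on the upper bound θ of Uniform(0, θ) is conjugate: posterior is Pareto(max(x_m, max xᵢ), k + n).
Sample maximum = 9.77; prior scale x_m = 17.0 → posterior scale = max = 17.00.
Posterior shape = 1.6 + 3 = 4.6.
Posterior shape k = 4.6.

4.6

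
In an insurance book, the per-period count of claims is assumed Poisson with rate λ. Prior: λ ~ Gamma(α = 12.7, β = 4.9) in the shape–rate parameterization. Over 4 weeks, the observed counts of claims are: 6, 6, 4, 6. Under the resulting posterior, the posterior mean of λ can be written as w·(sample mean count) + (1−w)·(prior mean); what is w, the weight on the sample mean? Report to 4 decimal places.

0.4494

With a Gamma(shape α, rate β) prior, the Poisson likelihood is conjugate: the posterior is Gamma(α + ΣXᵢ, β + n).
Posterior mean = (α₀+S)/(β₀+n) = [n/(β₀+n)]·(S/n) + [β₀/(β₀+n)]·(α₀/β₀), so only n and β₀ enter the weight.
Weight on data w = n/(β₀+n) = 4/(4.9+4) = 4/8.9 = 0.4494.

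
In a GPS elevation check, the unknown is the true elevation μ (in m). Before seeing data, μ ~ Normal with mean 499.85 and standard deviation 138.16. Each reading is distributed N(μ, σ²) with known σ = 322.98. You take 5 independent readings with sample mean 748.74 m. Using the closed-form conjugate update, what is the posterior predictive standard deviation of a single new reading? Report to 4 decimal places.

338.0595

For Normal data with known variance σ², a Normal(μ₀, σ₀²) prior on μ is conjugate. Posterior precision = 1/σ₀² + n/σ²; posterior mean is the precision-weighted average of μ₀ and x̄.
σ₀² = 138.16² = 19088.1856, σ² = 322.98² = 104316.0804; σ² + n·σ₀² = 104316.0804 + 5·19088.1856 = 199757.0084.
Posterior precision = 1/σ₀² + n/σ² = 1/19088.1856 + 5/104316.0804 = (σ² + n·σ₀²)/(σ₀²σ²) = 199757.0084/(19088.1856·104316.0804); posterior variance σₙ² = σ₀²σ²/(σ² + n·σ₀²) = 19088.1856·104316.0804/199757.0084 = 9968.134383.
Predictive variance for one new observation = σₙ² + σ² = 19088.1856·104316.0804/199757.0084 + 104316.0804 = σ²·(σ₀² + 199757.0084)/199757.0084 = 104316.0804·218845.194/199757.0084 = 114284.214783; SD = √(104316.0804·218845.194/199757.0084) = 338.0595.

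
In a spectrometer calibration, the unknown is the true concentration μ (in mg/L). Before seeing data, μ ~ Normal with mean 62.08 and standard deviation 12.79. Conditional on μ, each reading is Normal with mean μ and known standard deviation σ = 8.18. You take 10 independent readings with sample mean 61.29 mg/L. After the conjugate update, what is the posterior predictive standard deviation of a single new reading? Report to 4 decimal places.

8.5639

For Normal data with known variance σ², a Normal(μ₀, σ₀²) prior on μ is conjugate. Posterior precision = 1/σ₀² + n/σ²; posterior mean is the precision-weighted average of μ₀ and x̄.
σ₀² = 12.79² = 163.5841, σ² = 8.18² = 66.9124; σ² + n·σ₀² = 66.9124 + 10·163.5841 = 1702.7534.
Posterior precision = 1/σ₀² + n/σ² = 1/163.5841 + 10/66.9124 = (σ² + n·σ₀²)/(σ₀²σ²) = 1702.7534/(163.5841·66.9124); posterior variance σₙ² = σ₀²σ²/(σ² + n·σ₀²) = 163.5841·66.9124/1702.7534 = 6.428297.
Predictive variance for one new observation = σₙ² + σ² = 163.5841·66.9124/1702.7534 + 66.9124 = σ²·(σ₀² + 1702.7534)/1702.7534 = 66.9124·1866.3375/1702.7534 = 73.340697; SD = √(66.9124·1866.3375/1702.7534) = 8.5639.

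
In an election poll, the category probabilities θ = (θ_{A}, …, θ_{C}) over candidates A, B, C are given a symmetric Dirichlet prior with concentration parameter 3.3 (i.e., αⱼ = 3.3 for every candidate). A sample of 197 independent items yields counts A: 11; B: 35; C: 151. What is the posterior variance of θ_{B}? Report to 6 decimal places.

The Dirichlet prior is conjugate to the Multinomial likelihood: each posterior αⱼ = prior αⱼ + observed count nⱼ.
Posterior concentration: (14.3, 38.3, 154.3), total = 206.9.
Var[θ_j] = α_j(Σα−α_j)/((Σα)²(Σα+1)) = 38.3·168.6/(206.9²·207.9) = 0.000726.

0.000726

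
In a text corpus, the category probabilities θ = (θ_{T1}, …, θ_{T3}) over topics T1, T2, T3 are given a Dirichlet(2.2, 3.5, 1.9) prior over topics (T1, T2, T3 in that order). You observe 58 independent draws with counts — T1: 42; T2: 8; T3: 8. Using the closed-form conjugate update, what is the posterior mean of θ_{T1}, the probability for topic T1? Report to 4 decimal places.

The Dirichlet prior is conjugate to the Multinomial likelihood: each posterior αⱼ = prior αⱼ + observed count nⱼ.
Posterior concentration: (44.2, 11.5, 9.9), total = 65.6.
E[θ_{T1}|data] = α_{T1}/Σα = 44.2/65.6 = 0.6738.

0.6738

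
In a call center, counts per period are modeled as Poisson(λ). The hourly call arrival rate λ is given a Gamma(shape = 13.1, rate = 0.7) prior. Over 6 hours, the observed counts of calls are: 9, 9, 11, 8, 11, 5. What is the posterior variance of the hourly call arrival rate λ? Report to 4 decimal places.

1.4725

With a Gamma(shape α, rate β) prior, the Poisson likelihood is conjugate: the posterior is Gamma(α + ΣXᵢ, β + n).
Sum of counts S = 53 over n = 6 hours.
Posterior: Gamma(α+S, β+n) = Gamma(13.1+53, 0.7+6) = Gamma(66.1, 6.7).
Var = α/β² = 66.1/6.7² = 1.4725.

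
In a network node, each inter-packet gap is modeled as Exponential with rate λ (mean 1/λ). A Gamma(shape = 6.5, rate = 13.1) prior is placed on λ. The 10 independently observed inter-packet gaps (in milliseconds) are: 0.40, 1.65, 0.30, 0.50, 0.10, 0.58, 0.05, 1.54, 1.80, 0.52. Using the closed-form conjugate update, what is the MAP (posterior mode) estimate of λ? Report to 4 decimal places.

0.7546

With a Gamma(shape α, rate β) prior on the exponential rate λ, the posterior after n observations with total T = Σxᵢ is Gamma(α+n, β+T).
Sum of observations T = 7.44 milliseconds; n = 10.
Posterior: Gamma(6.5+10, 13.1+7.44) = Gamma(16.5, 20.54).
Mode = (α−1)/β = 0.7546.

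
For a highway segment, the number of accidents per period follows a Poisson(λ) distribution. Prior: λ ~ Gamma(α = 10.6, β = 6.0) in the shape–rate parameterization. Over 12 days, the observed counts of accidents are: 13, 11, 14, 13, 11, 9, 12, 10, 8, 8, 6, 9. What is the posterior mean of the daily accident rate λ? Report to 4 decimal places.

With a Gamma(shape α, rate β) prior, the Poisson likelihood is conjugate: the posterior is Gamma(α + ΣXᵢ, β + n).
Sum of counts S = 124 over n = 12 days.
Posterior: Gamma(α+S, β+n) = Gamma(10.6+124, 6.0+12) = Gamma(134.6, 18.0).
Posterior mean = α/β = 134.6/18.0 = 7.4778.

7.4778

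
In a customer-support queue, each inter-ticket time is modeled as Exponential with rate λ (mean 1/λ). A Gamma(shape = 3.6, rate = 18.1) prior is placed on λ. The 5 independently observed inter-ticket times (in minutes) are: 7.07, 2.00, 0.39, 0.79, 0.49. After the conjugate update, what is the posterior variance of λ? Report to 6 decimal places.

With a Gamma(shape α, rate β) prior on the exponential rate λ, the posterior after n observations with total T = Σxᵢ is Gamma(α+n, β+T).
Sum of observations T = 10.74 minutes; n = 5.
Posterior: Gamma(3.6+5, 18.1+10.74) = Gamma(8.6, 28.84).
Var = α/β² = 0.010340.

0.010340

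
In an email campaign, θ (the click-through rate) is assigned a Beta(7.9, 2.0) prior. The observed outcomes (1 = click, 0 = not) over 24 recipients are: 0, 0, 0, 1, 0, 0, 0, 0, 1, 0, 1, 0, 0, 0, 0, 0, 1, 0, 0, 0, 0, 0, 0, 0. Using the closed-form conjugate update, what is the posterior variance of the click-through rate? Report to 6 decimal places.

0.006527

The Beta prior is conjugate to a Binomial/Bernoulli likelihood; the update adds successes to α and failures to β.
Posterior: Beta(α+k, β+n−k) = Beta(7.9+4, 2.0+20) = Beta(11.9, 22.0).
Var = αβ/((α+β)²(α+β+1)) = 11.9·22.0/(33.9²·34.9) = 0.006527.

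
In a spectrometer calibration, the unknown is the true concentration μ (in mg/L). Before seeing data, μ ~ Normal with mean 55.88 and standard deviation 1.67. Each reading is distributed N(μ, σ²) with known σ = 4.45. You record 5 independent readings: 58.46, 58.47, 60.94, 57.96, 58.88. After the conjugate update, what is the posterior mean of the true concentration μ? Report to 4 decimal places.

57.1452

For Normal data with known variance σ², a Normal(μ₀, σ₀²) prior on μ is conjugate. Posterior precision = 1/σ₀² + n/σ²; posterior mean is the precision-weighted average of μ₀ and x̄.
Σxᵢ = 58.46 + 58.47 + 60.94 + 57.96 + 58.88 = 294.71, so n·x̄ = 294.71.
σ₀² = 1.67² = 2.7889, σ² = 4.45² = 19.8025; σ² + n·σ₀² = 19.8025 + 5·2.7889 = 33.747.
Posterior mean = (μ₀/σ₀² + n·x̄/σ²)/(1/σ₀² + n/σ²) = (σ²·μ₀ + σ₀²·n·x̄)/(σ² + n·σ₀²) = (19.8025·55.88 + 2.7889·294.71)/33.747 = 1928.480419/33.747 = 57.1452.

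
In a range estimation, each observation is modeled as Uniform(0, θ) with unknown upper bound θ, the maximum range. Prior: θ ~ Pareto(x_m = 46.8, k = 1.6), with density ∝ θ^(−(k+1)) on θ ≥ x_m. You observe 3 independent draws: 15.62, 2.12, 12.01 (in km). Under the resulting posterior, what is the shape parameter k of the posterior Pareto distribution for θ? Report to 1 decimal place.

4.6

A Pareto(scale x_m, shape k) prior on the upper bound θ of Uniform(0, θ) is conjugate: posterior is Pareto(max(x_m, max xᵢ), k + n).
Sample maximum = 15.62; prior scale x_m = 46.8 → posterior scale = max = 46.80.
Posterior shape = 1.6 + 3 = 4.6.
Posterior shape k = 4.6.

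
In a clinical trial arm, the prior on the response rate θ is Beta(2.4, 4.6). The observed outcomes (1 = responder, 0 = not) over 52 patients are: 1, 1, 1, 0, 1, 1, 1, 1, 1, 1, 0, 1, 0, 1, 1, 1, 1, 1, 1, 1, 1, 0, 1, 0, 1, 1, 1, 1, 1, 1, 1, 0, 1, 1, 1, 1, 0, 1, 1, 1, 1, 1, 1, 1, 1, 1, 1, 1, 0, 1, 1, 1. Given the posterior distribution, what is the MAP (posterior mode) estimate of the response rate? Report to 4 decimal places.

The Beta prior is conjugate to a Binomial/Bernoulli likelihood; the update adds successes to α and failures to β.
Posterior: Beta(α+k, β+n−k) = Beta(2.4+44, 4.6+8) = Beta(46.4, 12.6).
Mode of Beta(a,b) for a,b>1 is (a−1)/(a+b−2) = 45.4/57.0 = 0.7965.

0.7965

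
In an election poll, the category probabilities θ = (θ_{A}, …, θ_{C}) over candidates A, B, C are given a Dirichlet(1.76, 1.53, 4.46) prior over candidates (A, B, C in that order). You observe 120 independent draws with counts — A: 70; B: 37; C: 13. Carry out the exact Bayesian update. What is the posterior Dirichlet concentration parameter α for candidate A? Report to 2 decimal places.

The Dirichlet prior is conjugate to the Multinomial likelihood: each posterior αⱼ = prior αⱼ + observed count nⱼ.
Posterior concentration: (71.76, 38.53, 17.46), total = 127.75.
α_{A} = 1.76 + 70 = 71.76.

71.76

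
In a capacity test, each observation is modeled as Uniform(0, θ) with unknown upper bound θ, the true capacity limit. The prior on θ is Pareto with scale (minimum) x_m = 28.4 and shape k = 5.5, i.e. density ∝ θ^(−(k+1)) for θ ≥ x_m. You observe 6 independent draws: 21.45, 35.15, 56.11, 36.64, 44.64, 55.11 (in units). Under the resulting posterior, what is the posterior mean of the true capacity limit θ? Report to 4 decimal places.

A Pareto(scale x_m, shape k) prior on the upper bound θ of Uniform(0, θ) is conjugate: posterior is Pareto(max(x_m, max xᵢ), k + n).
Sample maximum = 56.11; prior scale x_m = 28.4 → posterior scale = max = 56.11.
Posterior shape = 5.5 + 6 = 11.5.
E[θ|data] = k·x_m/(k−1) = 11.5·56.11/10.5 = 61.4538.

61.4538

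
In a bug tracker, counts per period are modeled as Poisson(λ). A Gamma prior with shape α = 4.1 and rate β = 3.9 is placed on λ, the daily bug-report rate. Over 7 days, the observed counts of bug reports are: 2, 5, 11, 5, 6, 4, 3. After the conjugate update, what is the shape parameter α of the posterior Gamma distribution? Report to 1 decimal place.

With a Gamma(shape α, rate β) prior, the Poisson likelihood is conjugate: the posterior is Gamma(α + ΣXᵢ, β + n).
Sum of counts S = 36 over n = 7 days.
Posterior: Gamma(α+S, β+n) = Gamma(4.1+36, 3.9+7) = Gamma(40.1, 10.9).
Posterior α = 40.1.

40.1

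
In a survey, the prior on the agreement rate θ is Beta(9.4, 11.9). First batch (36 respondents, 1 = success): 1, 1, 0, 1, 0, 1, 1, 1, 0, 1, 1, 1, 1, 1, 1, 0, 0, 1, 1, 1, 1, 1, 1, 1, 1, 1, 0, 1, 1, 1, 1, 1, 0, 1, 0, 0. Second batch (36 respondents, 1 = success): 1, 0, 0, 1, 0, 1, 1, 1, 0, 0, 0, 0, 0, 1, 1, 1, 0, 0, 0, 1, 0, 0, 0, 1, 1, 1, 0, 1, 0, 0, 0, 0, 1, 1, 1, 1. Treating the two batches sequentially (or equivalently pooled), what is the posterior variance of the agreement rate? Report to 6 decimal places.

0.002596

The Beta prior is conjugate to a Binomial/Bernoulli likelihood; the update adds successes to α and failures to β.
After batch 1: Beta(9.4+27, 11.9+9) = Beta(36.4, 20.9).
After batch 2: Beta(36.4+17, 20.9+19) = Beta(53.4, 39.9).
Var = αβ/((α+β)²(α+β+1)) = 53.4·39.9/(93.3²·94.3) = 0.002596.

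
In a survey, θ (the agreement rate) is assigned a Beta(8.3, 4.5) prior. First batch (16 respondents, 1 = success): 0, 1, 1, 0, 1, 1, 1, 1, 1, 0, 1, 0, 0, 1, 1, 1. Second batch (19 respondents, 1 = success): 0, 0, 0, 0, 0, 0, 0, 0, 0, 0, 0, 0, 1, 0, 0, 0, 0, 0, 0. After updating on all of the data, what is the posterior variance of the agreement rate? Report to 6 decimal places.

The Beta prior is conjugate to a Binomial/Bernoulli likelihood; the update adds successes to α and failures to β.
After batch 1: Beta(8.3+11, 4.5+5) = Beta(19.3, 9.5).
After batch 2: Beta(19.3+1, 9.5+18) = Beta(20.3, 27.5).
Var = αβ/((α+β)²(α+β+1)) = 20.3·27.5/(47.8²·48.8) = 0.005007.

0.005007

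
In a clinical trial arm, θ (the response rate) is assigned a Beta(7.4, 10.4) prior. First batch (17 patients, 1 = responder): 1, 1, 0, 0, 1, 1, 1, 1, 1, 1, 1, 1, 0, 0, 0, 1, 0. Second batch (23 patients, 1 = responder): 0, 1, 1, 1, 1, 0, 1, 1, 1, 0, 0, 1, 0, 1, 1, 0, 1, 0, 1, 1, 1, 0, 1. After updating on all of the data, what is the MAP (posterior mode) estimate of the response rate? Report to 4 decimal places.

0.5806

The Beta prior is conjugate to a Binomial/Bernoulli likelihood; the update adds successes to α and failures to β.
After batch 1: Beta(7.4+11, 10.4+6) = Beta(18.4, 16.4).
After batch 2: Beta(18.4+15, 16.4+8) = Beta(33.4, 24.4).
Mode of Beta(a,b) for a,b>1 is (a−1)/(a+b−2) = 32.4/55.8 = 0.5806.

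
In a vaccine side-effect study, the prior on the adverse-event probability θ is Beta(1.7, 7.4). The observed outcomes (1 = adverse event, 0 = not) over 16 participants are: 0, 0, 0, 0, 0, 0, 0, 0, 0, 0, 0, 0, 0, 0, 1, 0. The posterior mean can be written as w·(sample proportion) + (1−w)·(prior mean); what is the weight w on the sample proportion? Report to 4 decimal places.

The Beta prior is conjugate to a Binomial/Bernoulli likelihood; the update adds successes to α and failures to β.
Posterior mean = (α₀+k)/(α₀+β₀+n) = [n/(α₀+β₀+n)]·(k/n) + [(α₀+β₀)/(α₀+β₀+n)]·α₀/(α₀+β₀), so only n and the prior enter the weight.
The weight on the data is w = n/(α₀+β₀+n) = 16/(1.7+7.4+16) = 16/25.1 = 0.6375.

0.6375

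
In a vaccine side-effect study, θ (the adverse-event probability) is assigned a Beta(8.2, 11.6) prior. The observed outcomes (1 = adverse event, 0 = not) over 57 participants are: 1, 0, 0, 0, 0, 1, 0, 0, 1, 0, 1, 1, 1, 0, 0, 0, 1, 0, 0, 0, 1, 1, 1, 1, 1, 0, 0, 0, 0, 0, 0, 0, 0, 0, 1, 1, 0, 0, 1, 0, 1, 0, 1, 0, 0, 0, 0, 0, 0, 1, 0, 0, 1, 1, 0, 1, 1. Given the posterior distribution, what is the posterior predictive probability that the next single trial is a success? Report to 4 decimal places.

The Beta prior is conjugate to a Binomial/Bernoulli likelihood; the update adds successes to α and failures to β.
Posterior: Beta(α+k, β+n−k) = Beta(8.2+22, 11.6+35) = Beta(30.2, 46.6).
For a single future Bernoulli trial, P(success | data) = α/(α+β) = 0.3932.

0.3932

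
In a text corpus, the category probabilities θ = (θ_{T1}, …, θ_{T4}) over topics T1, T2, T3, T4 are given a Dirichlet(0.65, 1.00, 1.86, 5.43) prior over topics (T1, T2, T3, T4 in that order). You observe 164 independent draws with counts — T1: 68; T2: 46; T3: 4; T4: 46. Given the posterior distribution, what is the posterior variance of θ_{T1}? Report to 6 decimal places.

0.001376

The Dirichlet prior is conjugate to the Multinomial likelihood: each posterior αⱼ = prior αⱼ + observed count nⱼ.
Posterior concentration: (68.65, 47.00, 5.86, 51.43), total = 172.94.
Var[θ_j] = α_j(Σα−α_j)/((Σα)²(Σα+1)) = 68.65·104.29/(172.94²·173.94) = 0.001376.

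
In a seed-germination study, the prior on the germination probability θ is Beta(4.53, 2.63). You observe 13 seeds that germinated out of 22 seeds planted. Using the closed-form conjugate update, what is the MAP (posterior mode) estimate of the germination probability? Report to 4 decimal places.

The Beta prior is conjugate to a Binomial/Bernoulli likelihood; the update adds successes to α and failures to β.
Posterior: Beta(α+k, β+n−k) = Beta(4.53+13, 2.63+9) = Beta(17.53, 11.63).
Mode of Beta(a,b) for a,b>1 is (a−1)/(a+b−2) = 16.53/27.16 = 0.6086.

0.6086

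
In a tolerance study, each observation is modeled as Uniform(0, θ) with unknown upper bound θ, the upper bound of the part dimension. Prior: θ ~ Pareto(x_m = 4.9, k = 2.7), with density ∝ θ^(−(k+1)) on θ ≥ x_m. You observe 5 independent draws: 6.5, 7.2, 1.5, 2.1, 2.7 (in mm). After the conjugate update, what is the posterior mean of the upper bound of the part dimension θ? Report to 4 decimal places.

A Pareto(scale x_m, shape k) prior on the upper bound θ of Uniform(0, θ) is conjugate: posterior is Pareto(max(x_m, max xᵢ), k + n).
Sample maximum = 7.2; prior scale x_m = 4.9 → posterior scale = max = 7.2.
Posterior shape = 2.7 + 5 = 7.7.
E[θ|data] = k·x_m/(k−1) = 7.7·7.2/6.7 = 8.2746.

8.2746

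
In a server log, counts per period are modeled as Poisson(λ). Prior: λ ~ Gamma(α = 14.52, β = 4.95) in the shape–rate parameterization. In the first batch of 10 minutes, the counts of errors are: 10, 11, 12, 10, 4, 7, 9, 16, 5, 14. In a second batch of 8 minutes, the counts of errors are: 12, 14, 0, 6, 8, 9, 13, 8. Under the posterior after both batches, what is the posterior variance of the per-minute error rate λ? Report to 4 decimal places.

With a Gamma(shape α, rate β) prior, the Poisson likelihood is conjugate: the posterior is Gamma(α + ΣXᵢ, β + n).
Batch 1: sum of counts S = 98 over n = 10 minutes.
After batch 1: Gamma(α+S, β+n) = Gamma(14.52+98, 4.95+10) = Gamma(112.52, 14.95).
Batch 2: sum of counts S = 70 over n = 8 minutes.
After batch 2: Gamma(α+S, β+n) = Gamma(112.52+70, 14.95+8) = Gamma(182.52, 22.95).
Var = α/β² = 182.52/22.95² = 0.3465.

0.3465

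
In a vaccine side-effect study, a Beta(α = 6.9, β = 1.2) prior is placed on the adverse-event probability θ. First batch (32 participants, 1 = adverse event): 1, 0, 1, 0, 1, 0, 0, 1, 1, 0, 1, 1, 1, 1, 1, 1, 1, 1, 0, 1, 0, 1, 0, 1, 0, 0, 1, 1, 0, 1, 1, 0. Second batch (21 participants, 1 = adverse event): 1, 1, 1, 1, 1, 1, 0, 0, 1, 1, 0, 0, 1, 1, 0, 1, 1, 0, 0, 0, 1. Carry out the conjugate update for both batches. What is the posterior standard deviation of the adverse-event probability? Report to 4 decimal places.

The Beta prior is conjugate to a Binomial/Bernoulli likelihood; the update adds successes to α and failures to β.
After batch 1: Beta(6.9+20, 1.2+12) = Beta(26.9, 13.2).
After batch 2: Beta(26.9+13, 13.2+8) = Beta(39.9, 21.2).
Var = αβ/((α+β)²(α+β+1)) = 39.9·21.2/(61.1²·62.1) = 0.00364867; SD = √0.00364867 = 0.0604.

0.0604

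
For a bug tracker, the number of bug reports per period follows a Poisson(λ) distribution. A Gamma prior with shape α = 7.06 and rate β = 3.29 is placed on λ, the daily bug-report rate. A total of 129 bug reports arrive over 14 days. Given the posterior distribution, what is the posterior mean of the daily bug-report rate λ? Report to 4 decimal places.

With a Gamma(shape α, rate β) prior, the Poisson likelihood is conjugate: the posterior is Gamma(α + ΣXᵢ, β + n).
Posterior: Gamma(α+S, β+n) = Gamma(7.06+129, 3.29+14) = Gamma(136.06, 17.29).
Posterior mean = α/β = 136.06/17.29 = 7.8693.

7.8693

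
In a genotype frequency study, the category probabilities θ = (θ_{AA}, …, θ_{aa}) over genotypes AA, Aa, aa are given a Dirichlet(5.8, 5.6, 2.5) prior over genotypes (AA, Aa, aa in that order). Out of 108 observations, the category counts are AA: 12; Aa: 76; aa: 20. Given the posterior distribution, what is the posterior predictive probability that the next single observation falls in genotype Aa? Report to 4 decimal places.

The Dirichlet prior is conjugate to the Multinomial likelihood: each posterior αⱼ = prior αⱼ + observed count nⱼ.
Posterior concentration: (17.8, 81.6, 22.5), total = 121.9.
P(next = Aa | data) = α_{Aa}/Σα = 0.6694.

0.6694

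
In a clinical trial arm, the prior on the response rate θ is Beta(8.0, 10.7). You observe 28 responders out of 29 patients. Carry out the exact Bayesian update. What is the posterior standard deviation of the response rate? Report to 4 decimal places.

The Beta prior is conjugate to a Binomial/Bernoulli likelihood; the update adds successes to α and failures to β.
Posterior: Beta(α+k, β+n−k) = Beta(8.0+28, 10.7+1) = Beta(36.0, 11.7).
Var = αβ/((α+β)²(α+β+1)) = 36.0·11.7/(47.7²·48.7) = 0.00380122; SD = √0.00380122 = 0.0617.

0.0617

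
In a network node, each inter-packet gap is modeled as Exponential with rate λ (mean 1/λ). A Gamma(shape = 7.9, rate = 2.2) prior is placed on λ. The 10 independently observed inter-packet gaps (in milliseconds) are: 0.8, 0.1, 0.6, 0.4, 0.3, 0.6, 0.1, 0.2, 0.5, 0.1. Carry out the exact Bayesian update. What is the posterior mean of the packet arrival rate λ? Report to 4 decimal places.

With a Gamma(shape α, rate β) prior on the exponential rate λ, the posterior after n observations with total T = Σxᵢ is Gamma(α+n, β+T).
Sum of observations T = 3.7 milliseconds; n = 10.
Posterior: Gamma(7.9+10, 2.2+3.7) = Gamma(17.9, 5.9).
Posterior mean of λ = α/β = 17.9/5.9 = 3.0339.

3.0339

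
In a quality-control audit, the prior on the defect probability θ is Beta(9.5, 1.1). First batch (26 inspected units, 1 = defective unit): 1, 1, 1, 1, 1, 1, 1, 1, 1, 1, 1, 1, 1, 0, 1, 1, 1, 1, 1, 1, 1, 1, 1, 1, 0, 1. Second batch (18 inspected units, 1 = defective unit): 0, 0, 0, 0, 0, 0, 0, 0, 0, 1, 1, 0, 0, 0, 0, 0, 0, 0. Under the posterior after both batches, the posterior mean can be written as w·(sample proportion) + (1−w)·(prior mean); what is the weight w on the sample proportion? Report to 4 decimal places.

0.8059

The Beta prior is conjugate to a Binomial/Bernoulli likelihood; the update adds successes to α and failures to β.
Total number of inspected units: n = 26 + 18 = 44.
Posterior mean = (α₀+k)/(α₀+β₀+n) = [n/(α₀+β₀+n)]·(k/n) + [(α₀+β₀)/(α₀+β₀+n)]·α₀/(α₀+β₀), so only n and the prior enter the weight.
The weight on the data is w = n/(α₀+β₀+n) = 44/(9.5+1.1+44) = 44/54.6 = 0.8059.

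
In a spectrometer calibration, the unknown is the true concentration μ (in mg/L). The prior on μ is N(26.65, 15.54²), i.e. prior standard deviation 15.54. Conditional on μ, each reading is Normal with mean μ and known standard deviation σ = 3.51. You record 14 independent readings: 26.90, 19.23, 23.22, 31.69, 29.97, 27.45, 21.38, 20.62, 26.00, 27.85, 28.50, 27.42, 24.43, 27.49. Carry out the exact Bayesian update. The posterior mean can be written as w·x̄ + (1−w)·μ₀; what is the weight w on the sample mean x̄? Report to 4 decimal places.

For Normal data with known variance σ², a Normal(μ₀, σ₀²) prior on μ is conjugate. Posterior precision = 1/σ₀² + n/σ²; posterior mean is the precision-weighted average of μ₀ and x̄.
σ₀² = 15.54² = 241.4916, σ² = 3.51² = 12.3201. Prior precision 1/σ₀² = 1/241.4916; data precision n/σ² = 14/12.3201.
w = (n/σ²)/(1/σ₀² + n/σ²) = n·σ₀²/(σ² + n·σ₀²) = 14·241.4916/(12.3201 + 14·241.4916) = 3380.8824/3393.2025 = 0.9964.

0.9964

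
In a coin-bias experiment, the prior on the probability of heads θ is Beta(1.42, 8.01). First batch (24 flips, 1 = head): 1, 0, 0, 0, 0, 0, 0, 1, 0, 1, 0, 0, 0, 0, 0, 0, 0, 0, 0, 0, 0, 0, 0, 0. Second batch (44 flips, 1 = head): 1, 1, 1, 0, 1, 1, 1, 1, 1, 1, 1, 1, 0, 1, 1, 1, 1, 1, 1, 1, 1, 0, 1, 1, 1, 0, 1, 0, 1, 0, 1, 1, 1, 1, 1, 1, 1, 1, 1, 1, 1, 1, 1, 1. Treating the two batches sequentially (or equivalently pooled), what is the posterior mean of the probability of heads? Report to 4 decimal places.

0.5478

The Beta prior is conjugate to a Binomial/Bernoulli likelihood; the update adds successes to α and failures to β.
After batch 1: Beta(1.42+3, 8.01+21) = Beta(4.42, 29.01).
After batch 2: Beta(4.42+38, 29.01+6) = Beta(42.42, 35.01).
Posterior mean = α/(α+β) = 42.42/77.43 = 0.5478.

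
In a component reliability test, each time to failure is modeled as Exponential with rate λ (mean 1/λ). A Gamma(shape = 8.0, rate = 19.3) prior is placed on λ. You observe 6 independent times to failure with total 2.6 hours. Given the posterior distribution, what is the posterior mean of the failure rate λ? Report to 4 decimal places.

0.6393

With a Gamma(shape α, rate β) prior on the exponential rate λ, the posterior after n observations with total T = Σxᵢ is Gamma(α+n, β+T).
Posterior: Gamma(8.0+6, 19.3+2.6) = Gamma(14.0, 21.9).
Posterior mean of λ = α/β = 14.0/21.9 = 0.6393.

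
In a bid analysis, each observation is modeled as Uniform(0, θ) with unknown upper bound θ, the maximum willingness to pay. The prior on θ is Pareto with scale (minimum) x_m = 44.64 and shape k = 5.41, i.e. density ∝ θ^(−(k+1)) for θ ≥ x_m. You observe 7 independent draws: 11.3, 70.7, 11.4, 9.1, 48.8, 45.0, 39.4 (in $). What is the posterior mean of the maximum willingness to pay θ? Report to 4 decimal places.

76.8963

A Pareto(scale x_m, shape k) prior on the upper bound θ of Uniform(0, θ) is conjugate: posterior is Pareto(max(x_m, max xᵢ), k + n).
Sample maximum = 70.7; prior scale x_m = 44.64 → posterior scale = max = 70.70.
Posterior shape = 5.41 + 7 = 12.41.
E[θ|data] = k·x_m/(k−1) = 12.41·70.70/11.41 = 76.8963.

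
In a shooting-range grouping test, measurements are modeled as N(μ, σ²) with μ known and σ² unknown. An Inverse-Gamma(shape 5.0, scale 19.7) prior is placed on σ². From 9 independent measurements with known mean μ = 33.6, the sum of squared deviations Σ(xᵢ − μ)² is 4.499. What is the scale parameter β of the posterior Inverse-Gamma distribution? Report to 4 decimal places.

21.9495

With known mean μ and an Inverse-Gamma(α, β) prior on σ², the Normal likelihood is conjugate: posterior is Inv-Gamma(α + n/2, β + Σ(xᵢ−μ)²/2).
Posterior: Inv-Gamma(5.0 + 9/2, 19.7 + 4.499/2) = Inv-Gamma(9.50, 21.9495).
Posterior β = 21.9495.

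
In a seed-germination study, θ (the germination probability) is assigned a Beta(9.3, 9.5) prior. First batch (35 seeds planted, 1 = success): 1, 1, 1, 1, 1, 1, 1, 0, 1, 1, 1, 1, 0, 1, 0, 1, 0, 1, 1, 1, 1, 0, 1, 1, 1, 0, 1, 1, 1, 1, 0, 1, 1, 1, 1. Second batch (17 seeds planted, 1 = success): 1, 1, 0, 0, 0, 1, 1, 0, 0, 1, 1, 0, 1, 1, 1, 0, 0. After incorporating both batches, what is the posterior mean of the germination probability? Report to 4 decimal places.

0.6540

The Beta prior is conjugate to a Binomial/Bernoulli likelihood; the update adds successes to α and failures to β.
After batch 1: Beta(9.3+28, 9.5+7) = Beta(37.3, 16.5).
After batch 2: Beta(37.3+9, 16.5+8) = Beta(46.3, 24.5).
Posterior mean = α/(α+β) = 46.3/70.8 = 0.6540.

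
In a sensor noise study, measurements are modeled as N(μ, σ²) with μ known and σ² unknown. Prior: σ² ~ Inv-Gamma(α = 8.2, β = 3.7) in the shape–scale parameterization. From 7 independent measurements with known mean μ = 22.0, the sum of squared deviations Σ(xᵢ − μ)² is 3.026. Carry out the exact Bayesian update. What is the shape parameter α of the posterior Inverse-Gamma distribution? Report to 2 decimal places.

With known mean μ and an Inverse-Gamma(α, β) prior on σ², the Normal likelihood is conjugate: posterior is Inv-Gamma(α + n/2, β + Σ(xᵢ−μ)²/2).
Posterior: Inv-Gamma(8.2 + 7/2, 3.7 + 3.026/2) = Inv-Gamma(11.70, 5.2130).
Posterior α = 11.70.

11.70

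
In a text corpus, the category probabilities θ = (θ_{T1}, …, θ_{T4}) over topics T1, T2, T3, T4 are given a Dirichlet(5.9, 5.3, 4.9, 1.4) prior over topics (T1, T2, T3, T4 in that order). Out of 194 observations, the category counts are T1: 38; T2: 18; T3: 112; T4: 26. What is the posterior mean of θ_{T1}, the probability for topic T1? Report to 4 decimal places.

The Dirichlet prior is conjugate to the Multinomial likelihood: each posterior αⱼ = prior αⱼ + observed count nⱼ.
Posterior concentration: (43.9, 23.3, 116.9, 27.4), total = 211.5.
E[θ_{T1}|data] = α_{T1}/Σα = 43.9/211.5 = 0.2076.

0.2076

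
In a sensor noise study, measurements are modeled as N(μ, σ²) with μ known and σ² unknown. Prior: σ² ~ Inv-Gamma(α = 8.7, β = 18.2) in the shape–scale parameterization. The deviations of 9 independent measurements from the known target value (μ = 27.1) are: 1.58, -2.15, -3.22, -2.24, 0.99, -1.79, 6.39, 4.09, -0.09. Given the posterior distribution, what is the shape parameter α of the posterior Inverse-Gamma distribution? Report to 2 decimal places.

With known mean μ and an Inverse-Gamma(α, β) prior on σ², the Normal likelihood is conjugate: posterior is Inv-Gamma(α + n/2, β + Σ(xᵢ−μ)²/2).
Σ(xᵢ−μ)² = (1.58)² + (-2.15)² + (-3.22)² + (-2.24)² + (0.99)² + (-1.79)² + (6.39)² + (4.09)² + (-0.09)² = 84.2574.
Posterior: Inv-Gamma(8.7 + 9/2, 18.2 + 84.2574/2) = Inv-Gamma(13.20, 60.32870).
Posterior α = 13.20.

13.20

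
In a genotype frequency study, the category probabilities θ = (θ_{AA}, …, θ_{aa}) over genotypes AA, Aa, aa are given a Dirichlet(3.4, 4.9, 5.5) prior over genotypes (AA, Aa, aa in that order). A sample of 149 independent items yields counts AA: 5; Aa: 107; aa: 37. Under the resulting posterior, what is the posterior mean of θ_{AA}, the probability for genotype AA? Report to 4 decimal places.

0.0516

The Dirichlet prior is conjugate to the Multinomial likelihood: each posterior αⱼ = prior αⱼ + observed count nⱼ.
Posterior concentration: (8.4, 111.9, 42.5), total = 162.8.
E[θ_{AA}|data] = α_{AA}/Σα = 8.4/162.8 = 0.0516.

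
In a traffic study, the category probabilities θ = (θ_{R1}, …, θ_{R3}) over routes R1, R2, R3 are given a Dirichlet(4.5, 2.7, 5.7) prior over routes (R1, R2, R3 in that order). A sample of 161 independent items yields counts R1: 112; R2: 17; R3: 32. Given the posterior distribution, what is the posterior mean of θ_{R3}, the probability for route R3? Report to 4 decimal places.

0.2168

The Dirichlet prior is conjugate to the Multinomial likelihood: each posterior αⱼ = prior αⱼ + observed count nⱼ.
Posterior concentration: (116.5, 19.7, 37.7), total = 173.9.
E[θ_{R3}|data] = α_{R3}/Σα = 37.7/173.9 = 0.2168.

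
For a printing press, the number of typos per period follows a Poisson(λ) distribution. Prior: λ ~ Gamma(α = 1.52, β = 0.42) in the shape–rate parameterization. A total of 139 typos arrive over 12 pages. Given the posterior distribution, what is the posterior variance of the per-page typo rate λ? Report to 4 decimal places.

With a Gamma(shape α, rate β) prior, the Poisson likelihood is conjugate: the posterior is Gamma(α + ΣXᵢ, β + n).
Posterior: Gamma(α+S, β+n) = Gamma(1.52+139, 0.42+12) = Gamma(140.52, 12.42).
Var = α/β² = 140.52/12.42² = 0.9110.

0.9110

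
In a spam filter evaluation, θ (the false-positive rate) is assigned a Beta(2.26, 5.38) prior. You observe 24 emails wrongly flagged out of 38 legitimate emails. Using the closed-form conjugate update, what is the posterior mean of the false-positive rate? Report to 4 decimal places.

The Beta prior is conjugate to a Binomial/Bernoulli likelihood; the update adds successes to α and failures to β.
Posterior: Beta(α+k, β+n−k) = Beta(2.26+24, 5.38+14) = Beta(26.26, 19.38).
Posterior mean = α/(α+β) = 26.26/45.64 = 0.5754.

0.5754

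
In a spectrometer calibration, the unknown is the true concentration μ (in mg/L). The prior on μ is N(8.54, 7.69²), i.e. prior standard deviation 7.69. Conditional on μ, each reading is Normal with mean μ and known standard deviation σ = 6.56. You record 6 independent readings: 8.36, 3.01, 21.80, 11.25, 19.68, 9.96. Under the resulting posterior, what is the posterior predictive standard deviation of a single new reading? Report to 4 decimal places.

For Normal data with known variance σ², a Normal(μ₀, σ₀²) prior on μ is conjugate. Posterior precision = 1/σ₀² + n/σ²; posterior mean is the precision-weighted average of μ₀ and x̄.
σ₀² = 7.69² = 59.1361, σ² = 6.56² = 43.0336; σ² + n·σ₀² = 43.0336 + 6·59.1361 = 397.8502.
Posterior precision = 1/σ₀² + n/σ² = 1/59.1361 + 6/43.0336 = (σ² + n·σ₀²)/(σ₀²σ²) = 397.8502/(59.1361·43.0336); posterior variance σₙ² = σ₀²σ²/(σ² + n·σ₀²) = 59.1361·43.0336/397.8502 = 6.396476.
Predictive variance for one new observation = σₙ² + σ² = 59.1361·43.0336/397.8502 + 43.0336 = σ²·(σ₀² + 397.8502)/397.8502 = 43.0336·456.9863/397.8502 = 49.430076; SD = √(43.0336·456.9863/397.8502) = 7.0307.

7.0307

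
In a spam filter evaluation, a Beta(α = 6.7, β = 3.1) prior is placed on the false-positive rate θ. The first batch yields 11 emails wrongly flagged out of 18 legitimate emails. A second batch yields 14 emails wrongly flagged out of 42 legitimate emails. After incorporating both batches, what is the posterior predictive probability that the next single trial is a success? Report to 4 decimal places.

The Beta prior is conjugate to a Binomial/Bernoulli likelihood; the update adds successes to α and failures to β.
After batch 1: Beta(6.7+11, 3.1+7) = Beta(17.7, 10.1).
After batch 2: Beta(17.7+14, 10.1+28) = Beta(31.7, 38.1).
For a single future Bernoulli trial, P(success | data) = α/(α+β) = 0.4542.

0.4542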